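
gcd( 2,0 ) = 2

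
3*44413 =133239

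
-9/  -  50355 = 1/5595=0.00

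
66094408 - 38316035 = 27778373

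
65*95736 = 6222840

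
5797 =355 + 5442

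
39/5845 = 39/5845 = 0.01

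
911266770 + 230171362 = 1141438132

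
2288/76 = 30+2/19 = 30.11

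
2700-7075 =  - 4375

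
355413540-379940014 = -24526474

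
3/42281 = 3/42281 = 0.00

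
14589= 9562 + 5027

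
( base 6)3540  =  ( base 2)1101010100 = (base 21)1jc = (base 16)354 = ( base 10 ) 852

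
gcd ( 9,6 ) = 3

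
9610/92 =104 + 21/46  =  104.46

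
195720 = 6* 32620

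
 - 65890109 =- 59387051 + -6503058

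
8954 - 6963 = 1991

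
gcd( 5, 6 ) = 1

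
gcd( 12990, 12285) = 15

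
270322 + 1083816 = 1354138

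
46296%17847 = 10602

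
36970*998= 36896060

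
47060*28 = 1317680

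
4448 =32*139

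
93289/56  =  1665 + 7/8  =  1665.88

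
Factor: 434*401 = 2^1*7^1* 31^1* 401^1 = 174034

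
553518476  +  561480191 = 1114998667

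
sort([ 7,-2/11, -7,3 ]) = [- 7, - 2/11, 3,  7]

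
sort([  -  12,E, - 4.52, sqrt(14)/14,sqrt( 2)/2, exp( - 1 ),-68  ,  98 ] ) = [ - 68,-12,-4.52, sqrt( 14) /14,exp(  -  1) , sqrt(  2)/2,E,98] 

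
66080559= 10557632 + 55522927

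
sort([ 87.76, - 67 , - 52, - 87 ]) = [-87, - 67, - 52, 87.76]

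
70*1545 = 108150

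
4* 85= 340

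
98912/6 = 49456/3 = 16485.33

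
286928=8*35866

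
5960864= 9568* 623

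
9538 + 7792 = 17330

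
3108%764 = 52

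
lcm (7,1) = 7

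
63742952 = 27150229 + 36592723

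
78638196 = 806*97566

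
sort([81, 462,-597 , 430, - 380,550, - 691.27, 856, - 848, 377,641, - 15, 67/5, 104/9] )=[  -  848,  -  691.27, - 597, - 380, - 15, 104/9,67/5, 81, 377,430, 462,550,641 , 856] 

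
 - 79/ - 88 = 79/88 = 0.90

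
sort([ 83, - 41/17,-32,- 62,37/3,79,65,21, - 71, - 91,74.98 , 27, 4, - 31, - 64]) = [ - 91, - 71, - 64, - 62,- 32, - 31, - 41/17,4,37/3,21, 27,65,  74.98,79 , 83] 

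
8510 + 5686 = 14196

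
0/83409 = 0=0.00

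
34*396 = 13464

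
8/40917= 8/40917 =0.00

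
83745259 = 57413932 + 26331327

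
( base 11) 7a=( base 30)2r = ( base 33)2L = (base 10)87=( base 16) 57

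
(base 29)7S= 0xe7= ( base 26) 8N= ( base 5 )1411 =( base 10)231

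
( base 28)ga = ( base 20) 12i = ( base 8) 712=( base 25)I8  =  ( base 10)458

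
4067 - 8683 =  - 4616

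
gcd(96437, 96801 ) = 1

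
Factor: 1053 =3^4*13^1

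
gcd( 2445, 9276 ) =3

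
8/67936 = 1/8492= 0.00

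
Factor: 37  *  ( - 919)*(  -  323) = 10982969 = 17^1*19^1*37^1*919^1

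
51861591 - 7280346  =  44581245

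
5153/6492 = 5153/6492 = 0.79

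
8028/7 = 1146 + 6/7  =  1146.86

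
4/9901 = 4/9901 = 0.00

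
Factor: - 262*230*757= -45616820 = - 2^2*5^1* 23^1 * 131^1  *  757^1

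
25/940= 5/188 =0.03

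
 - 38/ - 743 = 38/743 = 0.05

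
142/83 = 1 + 59/83 = 1.71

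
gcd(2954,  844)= 422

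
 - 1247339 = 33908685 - 35156024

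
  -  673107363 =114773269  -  787880632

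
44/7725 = 44/7725 = 0.01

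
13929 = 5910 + 8019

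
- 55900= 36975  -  92875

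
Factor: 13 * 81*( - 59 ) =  - 3^4 * 13^1*59^1 = - 62127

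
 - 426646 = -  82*5203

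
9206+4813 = 14019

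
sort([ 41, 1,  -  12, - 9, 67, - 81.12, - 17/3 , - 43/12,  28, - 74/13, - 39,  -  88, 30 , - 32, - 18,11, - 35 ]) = [ - 88 , - 81.12, -39, - 35, - 32 , - 18, - 12, - 9,-74/13, - 17/3, - 43/12,1,11,28 , 30,41, 67] 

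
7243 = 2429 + 4814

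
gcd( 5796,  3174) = 138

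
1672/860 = 1 + 203/215 = 1.94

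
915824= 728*1258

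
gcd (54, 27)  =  27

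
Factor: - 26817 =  - 3^1*7^1*1277^1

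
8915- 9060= - 145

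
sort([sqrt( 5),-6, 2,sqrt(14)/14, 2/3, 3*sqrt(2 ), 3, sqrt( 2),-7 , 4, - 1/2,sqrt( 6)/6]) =[ -7,-6,-1/2, sqrt (14 )/14,sqrt( 6)/6,2/3, sqrt ( 2), 2, sqrt(5 ), 3, 4, 3 * sqrt(2) ] 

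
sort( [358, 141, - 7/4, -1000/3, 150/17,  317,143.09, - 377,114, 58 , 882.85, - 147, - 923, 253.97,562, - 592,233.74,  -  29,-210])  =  [- 923, - 592, - 377, - 1000/3,  -  210, - 147,-29, - 7/4,150/17,58, 114,141,143.09,233.74 , 253.97 , 317,358,562,882.85 ]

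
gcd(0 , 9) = 9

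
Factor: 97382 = 2^1*23^1*29^1*73^1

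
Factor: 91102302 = 2^1 *3^2*19^1*266381^1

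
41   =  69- 28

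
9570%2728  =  1386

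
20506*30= 615180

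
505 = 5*101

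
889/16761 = 889/16761=0.05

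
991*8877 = 8797107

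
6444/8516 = 1611/2129 = 0.76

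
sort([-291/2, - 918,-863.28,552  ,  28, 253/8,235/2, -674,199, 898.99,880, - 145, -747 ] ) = [ - 918, - 863.28,-747, - 674, - 291/2,-145, 28 , 253/8 , 235/2, 199,552,880,898.99]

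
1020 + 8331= 9351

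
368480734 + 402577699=771058433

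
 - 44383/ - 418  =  106 + 75/418 = 106.18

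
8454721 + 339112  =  8793833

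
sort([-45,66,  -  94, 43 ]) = [ - 94,-45, 43,66]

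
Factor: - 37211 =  - 127^1 *293^1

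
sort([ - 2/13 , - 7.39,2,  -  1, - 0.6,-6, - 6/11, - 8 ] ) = [ - 8, - 7.39, - 6, - 1, - 0.6, - 6/11, - 2/13,2 ] 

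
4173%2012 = 149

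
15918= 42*379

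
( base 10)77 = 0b1001101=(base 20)3H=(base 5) 302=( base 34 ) 29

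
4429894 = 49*90406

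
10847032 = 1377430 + 9469602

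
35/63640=7/12728 = 0.00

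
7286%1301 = 781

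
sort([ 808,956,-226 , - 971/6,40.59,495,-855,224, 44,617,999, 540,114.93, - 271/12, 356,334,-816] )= [ - 855  , - 816,-226, - 971/6 ,  -  271/12, 40.59, 44,114.93,224, 334 , 356, 495,540,617 , 808 , 956,999 ]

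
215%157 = 58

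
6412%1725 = 1237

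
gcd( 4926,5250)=6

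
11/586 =11/586 = 0.02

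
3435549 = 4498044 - 1062495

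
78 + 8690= 8768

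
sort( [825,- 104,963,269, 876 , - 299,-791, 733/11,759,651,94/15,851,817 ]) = [ - 791,-299,-104,94/15,733/11,269,651, 759, 817,825, 851, 876,963 ] 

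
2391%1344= 1047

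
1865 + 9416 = 11281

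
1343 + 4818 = 6161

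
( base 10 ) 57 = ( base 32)1P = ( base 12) 49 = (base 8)71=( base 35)1M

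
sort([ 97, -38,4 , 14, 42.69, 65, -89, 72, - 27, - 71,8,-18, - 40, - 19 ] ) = [ - 89,-71,-40, - 38, - 27, - 19, - 18,4,8,14,42.69, 65, 72, 97]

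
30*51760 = 1552800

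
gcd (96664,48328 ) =8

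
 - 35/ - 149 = 35/149=0.23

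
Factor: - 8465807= -7^1*389^1*3109^1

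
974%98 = 92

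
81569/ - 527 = - 81569/527 = - 154.78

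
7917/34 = 232 + 29/34 = 232.85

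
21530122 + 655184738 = 676714860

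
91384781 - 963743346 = -872358565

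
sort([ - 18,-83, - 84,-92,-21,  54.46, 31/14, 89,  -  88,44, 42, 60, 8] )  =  [ - 92, - 88, - 84, - 83,  -  21, - 18 , 31/14, 8 , 42, 44, 54.46,  60, 89] 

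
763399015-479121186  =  284277829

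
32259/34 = 32259/34 = 948.79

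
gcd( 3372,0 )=3372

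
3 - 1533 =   -  1530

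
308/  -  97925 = -1+97617/97925   =  - 0.00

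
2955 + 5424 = 8379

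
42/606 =7/101=0.07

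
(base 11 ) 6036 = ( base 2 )1111101011001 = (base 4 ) 1331121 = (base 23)f3l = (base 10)8025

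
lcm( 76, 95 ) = 380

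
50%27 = 23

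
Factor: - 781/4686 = -1/6=   - 2^( - 1) * 3^(-1 ) 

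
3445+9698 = 13143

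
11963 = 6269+5694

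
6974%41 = 4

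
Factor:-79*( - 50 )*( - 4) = - 15800 = - 2^3*5^2*79^1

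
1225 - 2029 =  - 804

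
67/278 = 67/278=0.24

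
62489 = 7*8927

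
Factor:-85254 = - 2^1*3^1 * 13^1 * 1093^1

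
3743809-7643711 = - 3899902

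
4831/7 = 4831/7  =  690.14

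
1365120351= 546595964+818524387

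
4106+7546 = 11652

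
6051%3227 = 2824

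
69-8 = 61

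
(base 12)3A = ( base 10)46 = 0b101110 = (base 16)2E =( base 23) 20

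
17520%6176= 5168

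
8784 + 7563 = 16347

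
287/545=287/545 = 0.53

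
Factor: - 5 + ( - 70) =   -  75 =- 3^1*5^2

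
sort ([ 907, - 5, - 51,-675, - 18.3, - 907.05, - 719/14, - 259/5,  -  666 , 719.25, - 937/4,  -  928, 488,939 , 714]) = [ - 928,- 907.05, - 675, - 666, - 937/4, - 259/5,-719/14,- 51, - 18.3, - 5,488,714, 719.25,907, 939]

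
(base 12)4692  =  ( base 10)7886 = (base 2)1111011001110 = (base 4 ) 1323032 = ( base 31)86C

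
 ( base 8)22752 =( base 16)25EA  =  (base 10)9706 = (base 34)8dg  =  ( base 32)9fa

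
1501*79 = 118579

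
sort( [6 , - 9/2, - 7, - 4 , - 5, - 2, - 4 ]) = [ - 7, -5, -9/2, - 4, - 4, - 2,6 ] 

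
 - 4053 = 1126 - 5179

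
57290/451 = 127 + 13/451 = 127.03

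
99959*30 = 2998770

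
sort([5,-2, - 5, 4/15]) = [ - 5,  -  2, 4/15, 5]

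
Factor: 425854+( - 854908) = - 2^1*3^1*43^1* 1663^1 = - 429054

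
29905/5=5981 = 5981.00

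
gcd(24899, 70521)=1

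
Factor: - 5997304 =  - 2^3*67^2*167^1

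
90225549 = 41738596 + 48486953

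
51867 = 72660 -20793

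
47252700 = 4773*9900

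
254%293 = 254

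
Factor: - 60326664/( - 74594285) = 2^3*3^1*5^( - 1)*19^( - 1)*1429^1*1759^1*785203^( - 1)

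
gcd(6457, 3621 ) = 1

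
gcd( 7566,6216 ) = 6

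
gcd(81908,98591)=1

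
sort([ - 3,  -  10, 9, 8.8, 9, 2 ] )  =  [ - 10,-3,2,8.8,9,9]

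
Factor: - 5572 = - 2^2 * 7^1 * 199^1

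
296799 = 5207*57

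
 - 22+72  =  50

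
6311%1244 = 91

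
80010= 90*889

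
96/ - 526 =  - 48/263 = - 0.18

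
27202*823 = 22387246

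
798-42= 756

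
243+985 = 1228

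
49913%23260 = 3393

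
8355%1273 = 717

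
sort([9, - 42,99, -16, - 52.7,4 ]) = [ - 52.7 , - 42, - 16,4,9,99]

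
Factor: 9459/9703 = 3^2*31^( - 1)*313^( - 1 )*1051^1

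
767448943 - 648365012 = 119083931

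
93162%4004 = 1070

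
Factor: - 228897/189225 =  - 877/725 = - 5^ ( - 2 )*29^( -1)*877^1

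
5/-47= - 1+42/47 = - 0.11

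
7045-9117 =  -2072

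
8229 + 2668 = 10897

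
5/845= 1/169 = 0.01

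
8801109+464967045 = 473768154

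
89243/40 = 2231+3/40 = 2231.07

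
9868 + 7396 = 17264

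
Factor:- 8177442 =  - 2^1*3^1*7^1*13^1*17^1* 881^1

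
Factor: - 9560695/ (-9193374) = 2^(-1)*3^(-2)*5^1*239^( - 1) * 2137^(-1 )*1912139^1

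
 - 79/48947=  - 79/48947= - 0.00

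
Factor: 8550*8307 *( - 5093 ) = -2^1 *3^4*5^2*11^1*13^1*19^1*71^1 * 463^1= - 361729561050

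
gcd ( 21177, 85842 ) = 9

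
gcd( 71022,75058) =2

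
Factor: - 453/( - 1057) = 3^1*7^( - 1) = 3/7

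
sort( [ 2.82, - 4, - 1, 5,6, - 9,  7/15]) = [ - 9, - 4, - 1, 7/15,2.82,  5, 6]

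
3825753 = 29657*129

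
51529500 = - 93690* ( - 550 ) 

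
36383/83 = 36383/83 = 438.35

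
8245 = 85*97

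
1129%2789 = 1129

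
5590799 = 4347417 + 1243382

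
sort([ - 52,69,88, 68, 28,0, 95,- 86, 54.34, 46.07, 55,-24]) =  [ - 86,-52, - 24,  0,28, 46.07,  54.34,  55,68,69, 88, 95]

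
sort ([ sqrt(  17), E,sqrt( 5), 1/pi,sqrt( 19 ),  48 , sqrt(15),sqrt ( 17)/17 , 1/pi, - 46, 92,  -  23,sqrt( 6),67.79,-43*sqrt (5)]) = [-43*sqrt( 5), - 46, - 23, sqrt( 17)/17,1/pi,1/pi,  sqrt( 5 ),sqrt( 6), E,sqrt(15 ),sqrt(17) , sqrt(19),  48, 67.79,92]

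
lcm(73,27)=1971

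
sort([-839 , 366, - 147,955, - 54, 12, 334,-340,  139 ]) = [ - 839 , -340,  -  147,-54, 12, 139, 334,  366,  955 ] 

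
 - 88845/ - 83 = 1070 + 35/83 = 1070.42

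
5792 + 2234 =8026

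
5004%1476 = 576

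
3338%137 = 50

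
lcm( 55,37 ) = 2035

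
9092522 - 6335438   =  2757084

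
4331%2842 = 1489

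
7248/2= 3624 = 3624.00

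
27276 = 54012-26736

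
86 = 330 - 244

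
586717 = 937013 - 350296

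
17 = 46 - 29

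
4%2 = 0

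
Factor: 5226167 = 347^1*15061^1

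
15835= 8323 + 7512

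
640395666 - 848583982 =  - 208188316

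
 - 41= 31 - 72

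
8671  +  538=9209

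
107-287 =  - 180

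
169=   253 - 84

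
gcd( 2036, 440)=4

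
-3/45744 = -1/15248= - 0.00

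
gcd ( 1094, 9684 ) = 2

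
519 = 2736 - 2217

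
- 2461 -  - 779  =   - 1682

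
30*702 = 21060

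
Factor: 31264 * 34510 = 2^6 * 5^1*7^1*17^1*29^1*977^1 = 1078920640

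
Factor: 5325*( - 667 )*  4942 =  - 17552872050= - 2^1* 3^1*5^2*7^1 * 23^1*29^1* 71^1*353^1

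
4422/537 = 1474/179 = 8.23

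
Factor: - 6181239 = -3^1*271^1*7603^1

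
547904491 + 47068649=594973140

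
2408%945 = 518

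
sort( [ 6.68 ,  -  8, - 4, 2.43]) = [ - 8, - 4, 2.43,6.68]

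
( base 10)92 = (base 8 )134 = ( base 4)1130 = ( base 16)5c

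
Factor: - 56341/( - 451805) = 5^( - 1 )*103^1*109^( - 1) * 547^1*829^( - 1)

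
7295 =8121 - 826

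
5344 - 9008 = - 3664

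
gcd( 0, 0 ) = 0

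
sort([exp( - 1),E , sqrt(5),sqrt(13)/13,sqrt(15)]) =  [ sqrt( 13 )/13,exp(  -  1), sqrt(5 ),E,sqrt(15 )] 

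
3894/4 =1947/2 = 973.50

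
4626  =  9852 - 5226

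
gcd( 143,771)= 1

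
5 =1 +4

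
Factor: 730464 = 2^5*3^1*7^1*1087^1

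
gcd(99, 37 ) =1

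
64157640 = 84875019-20717379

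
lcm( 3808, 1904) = 3808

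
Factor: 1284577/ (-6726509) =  - 7^1*17^ ( - 1 )*183511^1*395677^(  -  1) 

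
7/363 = 7/363 = 0.02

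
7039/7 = 1005 +4/7 =1005.57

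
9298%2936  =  490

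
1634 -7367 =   -  5733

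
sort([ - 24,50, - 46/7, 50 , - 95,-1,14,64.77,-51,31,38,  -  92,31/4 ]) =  [ - 95, - 92, - 51,-24, -46/7, - 1, 31/4,14,31,38,50, 50, 64.77 ]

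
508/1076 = 127/269 = 0.47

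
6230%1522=142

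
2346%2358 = 2346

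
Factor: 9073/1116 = 2^( - 2 )*3^( - 2 )*31^(-1 )*43^1*211^1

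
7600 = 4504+3096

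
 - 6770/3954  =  -3385/1977 = -1.71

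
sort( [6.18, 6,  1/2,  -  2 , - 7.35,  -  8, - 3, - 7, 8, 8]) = [ - 8, - 7.35, - 7, - 3, -2,1/2, 6 , 6.18, 8, 8] 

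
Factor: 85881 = 3^1*28627^1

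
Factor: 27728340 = 2^2*3^1*5^1* 23^1*71^1* 283^1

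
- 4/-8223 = 4/8223 = 0.00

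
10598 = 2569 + 8029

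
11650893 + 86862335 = 98513228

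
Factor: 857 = 857^1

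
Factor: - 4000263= - 3^1*137^1*9733^1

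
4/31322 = 2/15661 = 0.00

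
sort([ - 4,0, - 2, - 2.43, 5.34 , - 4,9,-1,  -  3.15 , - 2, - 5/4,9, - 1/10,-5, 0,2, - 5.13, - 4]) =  [ - 5.13, - 5,- 4, -4,-4, - 3.15, - 2.43,-2 , - 2, - 5/4, - 1, - 1/10, 0,0, 2, 5.34,9, 9] 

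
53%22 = 9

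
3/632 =3/632  =  0.00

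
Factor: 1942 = 2^1*971^1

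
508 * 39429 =20029932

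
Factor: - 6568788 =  - 2^2 * 3^1 * 547399^1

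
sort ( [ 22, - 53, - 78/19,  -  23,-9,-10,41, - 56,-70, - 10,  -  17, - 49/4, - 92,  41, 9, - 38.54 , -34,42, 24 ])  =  [-92,-70, - 56, - 53, - 38.54, - 34,  -  23, - 17, - 49/4, - 10,-10, - 9, - 78/19, 9, 22,  24,41 , 41, 42]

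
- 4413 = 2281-6694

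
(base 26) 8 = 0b1000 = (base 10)8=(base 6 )12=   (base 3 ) 22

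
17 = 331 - 314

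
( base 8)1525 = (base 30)sd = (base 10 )853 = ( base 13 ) 508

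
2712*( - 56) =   -  151872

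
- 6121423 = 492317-6613740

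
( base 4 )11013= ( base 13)1C2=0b101000111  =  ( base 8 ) 507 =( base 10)327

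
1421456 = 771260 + 650196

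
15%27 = 15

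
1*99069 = 99069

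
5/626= 5/626 = 0.01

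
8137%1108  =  381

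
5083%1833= 1417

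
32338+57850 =90188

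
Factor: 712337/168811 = 223^( - 1)*941^1  =  941/223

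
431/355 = 1+ 76/355 =1.21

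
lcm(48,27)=432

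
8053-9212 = -1159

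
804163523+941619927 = 1745783450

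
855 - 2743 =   -  1888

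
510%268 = 242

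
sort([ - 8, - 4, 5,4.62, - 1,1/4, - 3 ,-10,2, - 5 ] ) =[  -  10, - 8 , -5,-4,  -  3, - 1,1/4 , 2,4.62,5 ] 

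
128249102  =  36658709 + 91590393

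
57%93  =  57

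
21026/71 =296 +10/71  =  296.14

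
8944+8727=17671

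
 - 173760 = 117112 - 290872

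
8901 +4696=13597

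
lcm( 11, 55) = 55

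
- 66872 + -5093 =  - 71965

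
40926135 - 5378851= 35547284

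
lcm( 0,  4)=0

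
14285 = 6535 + 7750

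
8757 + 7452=16209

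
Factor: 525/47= 3^1 * 5^2*7^1*47^( - 1 ) 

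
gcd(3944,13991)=17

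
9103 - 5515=3588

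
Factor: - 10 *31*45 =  - 13950 = - 2^1  *3^2*5^2*31^1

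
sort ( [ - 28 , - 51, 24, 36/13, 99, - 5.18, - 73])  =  [ - 73, - 51, - 28,  -  5.18, 36/13,24, 99]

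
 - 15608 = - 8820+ - 6788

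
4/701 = 4/701 = 0.01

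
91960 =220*418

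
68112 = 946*72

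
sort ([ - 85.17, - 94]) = [-94, - 85.17 ]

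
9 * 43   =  387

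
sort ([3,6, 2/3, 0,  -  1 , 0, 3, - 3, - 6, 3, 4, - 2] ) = [- 6,  -  3, - 2, - 1,  0, 0, 2/3, 3, 3,3,4, 6 ]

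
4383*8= 35064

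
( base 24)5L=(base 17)85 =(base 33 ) 49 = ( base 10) 141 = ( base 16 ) 8d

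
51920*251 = 13031920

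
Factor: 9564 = 2^2*3^1 *797^1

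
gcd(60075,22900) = 25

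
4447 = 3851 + 596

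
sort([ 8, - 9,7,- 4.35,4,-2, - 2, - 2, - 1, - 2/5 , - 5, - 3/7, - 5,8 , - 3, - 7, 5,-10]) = [ - 10, - 9, - 7, - 5,  -  5, - 4.35, - 3, - 2,-2, - 2, - 1, - 3/7 , - 2/5 , 4, 5, 7,  8, 8]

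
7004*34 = 238136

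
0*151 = 0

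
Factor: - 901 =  -17^1*53^1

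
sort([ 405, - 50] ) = [ - 50,405]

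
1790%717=356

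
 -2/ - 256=1/128  =  0.01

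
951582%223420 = 57902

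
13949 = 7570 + 6379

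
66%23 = 20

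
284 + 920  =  1204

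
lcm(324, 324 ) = 324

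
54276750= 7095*7650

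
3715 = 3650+65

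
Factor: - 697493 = -17^1 * 89^1*461^1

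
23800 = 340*70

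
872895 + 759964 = 1632859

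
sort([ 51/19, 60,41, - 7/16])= [ - 7/16, 51/19, 41, 60]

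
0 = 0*31761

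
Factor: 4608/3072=2^( - 1)*3^1 =3/2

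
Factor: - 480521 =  - 480521^1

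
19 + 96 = 115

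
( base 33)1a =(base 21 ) 21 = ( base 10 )43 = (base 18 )27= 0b101011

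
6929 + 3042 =9971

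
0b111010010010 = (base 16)e92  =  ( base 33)3e1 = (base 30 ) 44A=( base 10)3730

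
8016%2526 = 438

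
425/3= 141 + 2/3 = 141.67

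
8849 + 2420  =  11269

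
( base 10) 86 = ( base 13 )68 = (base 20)46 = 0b1010110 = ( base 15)5b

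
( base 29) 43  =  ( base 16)77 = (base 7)230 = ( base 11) a9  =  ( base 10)119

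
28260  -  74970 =-46710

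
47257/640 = 73+537/640 = 73.84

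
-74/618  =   - 37/309=-  0.12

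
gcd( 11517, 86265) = 3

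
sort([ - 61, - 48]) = [ - 61,-48 ]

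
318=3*106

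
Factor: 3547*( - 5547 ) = -19675209 = - 3^1 * 43^2 * 3547^1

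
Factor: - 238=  - 2^1*7^1*17^1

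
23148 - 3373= 19775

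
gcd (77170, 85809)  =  1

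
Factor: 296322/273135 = 2^1 * 5^ ( - 1)*13^1 *29^1* 139^( - 1)= 754/695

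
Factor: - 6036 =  - 2^2*3^1*503^1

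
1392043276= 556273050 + 835770226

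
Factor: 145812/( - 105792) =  - 2^( - 4)*19^( - 1 )*419^1= - 419/304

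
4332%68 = 48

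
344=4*86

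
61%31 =30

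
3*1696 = 5088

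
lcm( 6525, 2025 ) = 58725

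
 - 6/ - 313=6/313 = 0.02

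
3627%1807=13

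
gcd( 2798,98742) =2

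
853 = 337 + 516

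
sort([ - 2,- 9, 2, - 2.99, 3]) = [ - 9, - 2.99,-2, 2,3]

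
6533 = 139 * 47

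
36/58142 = 18/29071  =  0.00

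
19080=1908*10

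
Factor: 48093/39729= 23/19 = 19^(  -  1)*23^1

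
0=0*7999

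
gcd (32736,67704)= 744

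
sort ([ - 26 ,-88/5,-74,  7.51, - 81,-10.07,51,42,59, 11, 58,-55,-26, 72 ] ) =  [-81, - 74, - 55, - 26 ,  -  26,-88/5,-10.07,7.51 , 11, 42,  51, 58, 59,72]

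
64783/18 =3599+1/18 = 3599.06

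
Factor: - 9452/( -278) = 2^1*17^1 = 34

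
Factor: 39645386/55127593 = 2^1*11^1*223^1 * 1973^(-1 )*8081^1 * 27941^(-1)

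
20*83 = 1660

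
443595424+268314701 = 711910125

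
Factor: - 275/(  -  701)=5^2* 11^1 * 701^( - 1 ) 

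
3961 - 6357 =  - 2396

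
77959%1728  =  199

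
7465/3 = 2488+1/3= 2488.33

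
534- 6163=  - 5629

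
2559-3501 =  - 942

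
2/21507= 2/21507   =  0.00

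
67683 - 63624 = 4059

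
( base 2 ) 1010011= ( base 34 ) 2f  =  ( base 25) 38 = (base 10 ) 83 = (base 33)2H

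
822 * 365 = 300030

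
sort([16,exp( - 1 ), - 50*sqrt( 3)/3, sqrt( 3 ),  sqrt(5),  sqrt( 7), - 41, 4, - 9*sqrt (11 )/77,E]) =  [ - 41, - 50 *sqrt( 3)/3,  -  9*sqrt( 11 ) /77, exp (  -  1 ),sqrt (3 ),  sqrt( 5),sqrt(7 ), E, 4, 16]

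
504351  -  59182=445169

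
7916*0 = 0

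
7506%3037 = 1432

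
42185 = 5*8437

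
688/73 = 688/73 = 9.42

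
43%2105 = 43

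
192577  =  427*451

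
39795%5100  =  4095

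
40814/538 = 75 + 232/269 = 75.86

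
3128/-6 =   -  1564/3 = -521.33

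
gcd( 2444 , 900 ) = 4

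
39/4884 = 13/1628 = 0.01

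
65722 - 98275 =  - 32553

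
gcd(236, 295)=59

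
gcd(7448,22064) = 56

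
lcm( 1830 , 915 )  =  1830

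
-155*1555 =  - 241025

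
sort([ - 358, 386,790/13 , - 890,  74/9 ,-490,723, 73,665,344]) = [ - 890 , - 490, -358,74/9, 790/13, 73,344, 386, 665 , 723 ]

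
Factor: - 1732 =-2^2*433^1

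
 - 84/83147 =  - 1 + 83063/83147  =  - 0.00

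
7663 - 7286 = 377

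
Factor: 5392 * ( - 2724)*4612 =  -2^8 * 3^1*227^1 * 337^1 * 1153^1 = - 67740170496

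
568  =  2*284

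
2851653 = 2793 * 1021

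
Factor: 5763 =3^1*17^1*113^1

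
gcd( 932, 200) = 4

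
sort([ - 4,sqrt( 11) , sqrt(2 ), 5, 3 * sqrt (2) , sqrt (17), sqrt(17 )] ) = [ - 4,sqrt( 2),sqrt ( 11), sqrt( 17),sqrt( 17), 3*sqrt(2), 5 ] 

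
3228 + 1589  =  4817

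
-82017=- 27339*3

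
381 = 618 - 237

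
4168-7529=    - 3361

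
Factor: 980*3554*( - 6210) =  - 21628933200= -  2^4*3^3*5^2*7^2*23^1*1777^1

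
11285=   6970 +4315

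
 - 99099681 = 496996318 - 596095999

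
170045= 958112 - 788067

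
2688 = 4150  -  1462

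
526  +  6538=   7064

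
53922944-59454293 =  - 5531349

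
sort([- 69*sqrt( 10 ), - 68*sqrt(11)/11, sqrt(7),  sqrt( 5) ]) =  [ - 69*sqrt(10) , - 68 * sqrt( 11)/11,sqrt (5), sqrt(7)] 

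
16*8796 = 140736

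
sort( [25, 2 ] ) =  [ 2,25 ]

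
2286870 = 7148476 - 4861606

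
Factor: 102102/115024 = 561/632 = 2^ (-3 )*3^1*11^1*17^1*79^( - 1)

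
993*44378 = 44067354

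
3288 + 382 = 3670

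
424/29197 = 424/29197 = 0.01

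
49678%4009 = 1570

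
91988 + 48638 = 140626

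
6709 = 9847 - 3138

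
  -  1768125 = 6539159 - 8307284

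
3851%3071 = 780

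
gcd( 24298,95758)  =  2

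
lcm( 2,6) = 6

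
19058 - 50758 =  - 31700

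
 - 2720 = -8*340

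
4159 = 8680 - 4521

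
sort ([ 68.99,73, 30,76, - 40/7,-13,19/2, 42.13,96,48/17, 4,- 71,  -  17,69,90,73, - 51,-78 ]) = [-78,- 71,-51, - 17, - 13,  -  40/7,48/17, 4,19/2,30,42.13,68.99,69,73,73,76, 90,  96]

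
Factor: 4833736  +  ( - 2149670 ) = 2^1*7^1*11^1*29^1*601^1 = 2684066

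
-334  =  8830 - 9164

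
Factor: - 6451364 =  - 2^2*17^1*94873^1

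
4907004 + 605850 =5512854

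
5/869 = 5/869 = 0.01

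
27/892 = 27/892=0.03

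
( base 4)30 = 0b1100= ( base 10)12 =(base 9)13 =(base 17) c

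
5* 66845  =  334225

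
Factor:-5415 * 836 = -2^2 * 3^1*5^1*11^1*19^3=- 4526940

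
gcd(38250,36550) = 850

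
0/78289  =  0 = 0.00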